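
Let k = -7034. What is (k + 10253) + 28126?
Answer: 31345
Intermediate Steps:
(k + 10253) + 28126 = (-7034 + 10253) + 28126 = 3219 + 28126 = 31345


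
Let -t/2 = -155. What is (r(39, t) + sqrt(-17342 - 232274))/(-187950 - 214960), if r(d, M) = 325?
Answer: -65/80582 - 2*I*sqrt(15601)/201455 ≈ -0.00080663 - 0.00124*I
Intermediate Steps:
t = 310 (t = -2*(-155) = 310)
(r(39, t) + sqrt(-17342 - 232274))/(-187950 - 214960) = (325 + sqrt(-17342 - 232274))/(-187950 - 214960) = (325 + sqrt(-249616))/(-402910) = (325 + 4*I*sqrt(15601))*(-1/402910) = -65/80582 - 2*I*sqrt(15601)/201455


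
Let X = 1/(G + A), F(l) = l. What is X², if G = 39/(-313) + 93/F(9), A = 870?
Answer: 881721/683128698256 ≈ 1.2907e-6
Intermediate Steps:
G = 9586/939 (G = 39/(-313) + 93/9 = 39*(-1/313) + 93*(⅑) = -39/313 + 31/3 = 9586/939 ≈ 10.209)
X = 939/826516 (X = 1/(9586/939 + 870) = 1/(826516/939) = 939/826516 ≈ 0.0011361)
X² = (939/826516)² = 881721/683128698256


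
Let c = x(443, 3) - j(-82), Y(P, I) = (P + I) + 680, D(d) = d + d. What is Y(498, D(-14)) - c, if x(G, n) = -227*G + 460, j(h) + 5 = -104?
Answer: 101142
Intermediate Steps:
D(d) = 2*d
j(h) = -109 (j(h) = -5 - 104 = -109)
Y(P, I) = 680 + I + P (Y(P, I) = (I + P) + 680 = 680 + I + P)
x(G, n) = 460 - 227*G
c = -99992 (c = (460 - 227*443) - 1*(-109) = (460 - 100561) + 109 = -100101 + 109 = -99992)
Y(498, D(-14)) - c = (680 + 2*(-14) + 498) - 1*(-99992) = (680 - 28 + 498) + 99992 = 1150 + 99992 = 101142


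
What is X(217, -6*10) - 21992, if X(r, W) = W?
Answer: -22052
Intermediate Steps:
X(217, -6*10) - 21992 = -6*10 - 21992 = -60 - 21992 = -22052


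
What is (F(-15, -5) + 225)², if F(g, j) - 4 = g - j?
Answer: 47961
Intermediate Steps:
F(g, j) = 4 + g - j (F(g, j) = 4 + (g - j) = 4 + g - j)
(F(-15, -5) + 225)² = ((4 - 15 - 1*(-5)) + 225)² = ((4 - 15 + 5) + 225)² = (-6 + 225)² = 219² = 47961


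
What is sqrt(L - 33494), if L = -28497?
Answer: I*sqrt(61991) ≈ 248.98*I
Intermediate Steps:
sqrt(L - 33494) = sqrt(-28497 - 33494) = sqrt(-61991) = I*sqrt(61991)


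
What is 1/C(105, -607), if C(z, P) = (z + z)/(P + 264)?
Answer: -49/30 ≈ -1.6333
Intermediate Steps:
C(z, P) = 2*z/(264 + P) (C(z, P) = (2*z)/(264 + P) = 2*z/(264 + P))
1/C(105, -607) = 1/(2*105/(264 - 607)) = 1/(2*105/(-343)) = 1/(2*105*(-1/343)) = 1/(-30/49) = -49/30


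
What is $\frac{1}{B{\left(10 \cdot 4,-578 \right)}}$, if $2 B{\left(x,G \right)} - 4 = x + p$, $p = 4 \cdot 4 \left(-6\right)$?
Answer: $- \frac{1}{26} \approx -0.038462$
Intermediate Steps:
$p = -96$ ($p = 16 \left(-6\right) = -96$)
$B{\left(x,G \right)} = -46 + \frac{x}{2}$ ($B{\left(x,G \right)} = 2 + \frac{x - 96}{2} = 2 + \frac{-96 + x}{2} = 2 + \left(-48 + \frac{x}{2}\right) = -46 + \frac{x}{2}$)
$\frac{1}{B{\left(10 \cdot 4,-578 \right)}} = \frac{1}{-46 + \frac{10 \cdot 4}{2}} = \frac{1}{-46 + \frac{1}{2} \cdot 40} = \frac{1}{-46 + 20} = \frac{1}{-26} = - \frac{1}{26}$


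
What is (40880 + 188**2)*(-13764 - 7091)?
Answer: -1589651520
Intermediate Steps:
(40880 + 188**2)*(-13764 - 7091) = (40880 + 35344)*(-20855) = 76224*(-20855) = -1589651520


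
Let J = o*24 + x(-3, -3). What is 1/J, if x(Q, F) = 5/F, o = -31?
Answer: -3/2237 ≈ -0.0013411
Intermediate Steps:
J = -2237/3 (J = -31*24 + 5/(-3) = -744 + 5*(-1/3) = -744 - 5/3 = -2237/3 ≈ -745.67)
1/J = 1/(-2237/3) = -3/2237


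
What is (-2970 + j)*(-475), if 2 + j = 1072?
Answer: 902500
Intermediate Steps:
j = 1070 (j = -2 + 1072 = 1070)
(-2970 + j)*(-475) = (-2970 + 1070)*(-475) = -1900*(-475) = 902500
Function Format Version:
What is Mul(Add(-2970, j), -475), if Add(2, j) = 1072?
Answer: 902500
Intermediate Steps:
j = 1070 (j = Add(-2, 1072) = 1070)
Mul(Add(-2970, j), -475) = Mul(Add(-2970, 1070), -475) = Mul(-1900, -475) = 902500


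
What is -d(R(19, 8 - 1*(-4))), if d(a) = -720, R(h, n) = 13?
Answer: 720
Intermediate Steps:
-d(R(19, 8 - 1*(-4))) = -1*(-720) = 720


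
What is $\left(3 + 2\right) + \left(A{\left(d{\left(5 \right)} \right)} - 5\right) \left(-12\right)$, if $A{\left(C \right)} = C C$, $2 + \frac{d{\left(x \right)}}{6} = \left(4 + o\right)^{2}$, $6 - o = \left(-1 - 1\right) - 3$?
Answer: $-21482863$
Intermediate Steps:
$o = 11$ ($o = 6 - \left(\left(-1 - 1\right) - 3\right) = 6 - \left(-2 - 3\right) = 6 - -5 = 6 + 5 = 11$)
$d{\left(x \right)} = 1338$ ($d{\left(x \right)} = -12 + 6 \left(4 + 11\right)^{2} = -12 + 6 \cdot 15^{2} = -12 + 6 \cdot 225 = -12 + 1350 = 1338$)
$A{\left(C \right)} = C^{2}$
$\left(3 + 2\right) + \left(A{\left(d{\left(5 \right)} \right)} - 5\right) \left(-12\right) = \left(3 + 2\right) + \left(1338^{2} - 5\right) \left(-12\right) = 5 + \left(1790244 - 5\right) \left(-12\right) = 5 + 1790239 \left(-12\right) = 5 - 21482868 = -21482863$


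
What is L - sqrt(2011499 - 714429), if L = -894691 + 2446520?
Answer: 1551829 - sqrt(1297070) ≈ 1.5507e+6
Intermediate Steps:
L = 1551829
L - sqrt(2011499 - 714429) = 1551829 - sqrt(2011499 - 714429) = 1551829 - sqrt(1297070)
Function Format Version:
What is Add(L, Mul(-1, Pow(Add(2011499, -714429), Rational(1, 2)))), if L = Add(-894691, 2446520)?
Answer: Add(1551829, Mul(-1, Pow(1297070, Rational(1, 2)))) ≈ 1.5507e+6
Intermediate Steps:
L = 1551829
Add(L, Mul(-1, Pow(Add(2011499, -714429), Rational(1, 2)))) = Add(1551829, Mul(-1, Pow(Add(2011499, -714429), Rational(1, 2)))) = Add(1551829, Mul(-1, Pow(1297070, Rational(1, 2))))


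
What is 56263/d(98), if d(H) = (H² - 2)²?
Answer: 56263/92198404 ≈ 0.00061024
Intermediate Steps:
d(H) = (-2 + H²)²
56263/d(98) = 56263/((-2 + 98²)²) = 56263/((-2 + 9604)²) = 56263/(9602²) = 56263/92198404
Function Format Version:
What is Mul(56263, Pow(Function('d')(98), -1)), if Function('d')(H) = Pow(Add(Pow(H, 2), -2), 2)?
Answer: Rational(56263, 92198404) ≈ 0.00061024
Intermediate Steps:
Function('d')(H) = Pow(Add(-2, Pow(H, 2)), 2)
Mul(56263, Pow(Function('d')(98), -1)) = Mul(56263, Pow(Pow(Add(-2, Pow(98, 2)), 2), -1)) = Mul(56263, Pow(Pow(Add(-2, 9604), 2), -1)) = Mul(56263, Pow(Pow(9602, 2), -1)) = Mul(56263, Pow(92198404, -1)) = Mul(56263, Rational(1, 92198404)) = Rational(56263, 92198404)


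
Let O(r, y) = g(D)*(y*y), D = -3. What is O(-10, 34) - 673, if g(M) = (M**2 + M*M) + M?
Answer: 16667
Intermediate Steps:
g(M) = M + 2*M**2 (g(M) = (M**2 + M**2) + M = 2*M**2 + M = M + 2*M**2)
O(r, y) = 15*y**2 (O(r, y) = (-3*(1 + 2*(-3)))*(y*y) = (-3*(1 - 6))*y**2 = (-3*(-5))*y**2 = 15*y**2)
O(-10, 34) - 673 = 15*34**2 - 673 = 15*1156 - 673 = 17340 - 673 = 16667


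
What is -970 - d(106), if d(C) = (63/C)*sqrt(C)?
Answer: -970 - 63*sqrt(106)/106 ≈ -976.12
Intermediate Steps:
d(C) = 63/sqrt(C)
-970 - d(106) = -970 - 63/sqrt(106) = -970 - 63*sqrt(106)/106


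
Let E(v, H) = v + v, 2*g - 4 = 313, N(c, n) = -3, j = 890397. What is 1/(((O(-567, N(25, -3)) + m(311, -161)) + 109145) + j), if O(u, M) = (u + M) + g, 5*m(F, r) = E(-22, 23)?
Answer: 10/9991217 ≈ 1.0009e-6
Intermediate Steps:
g = 317/2 (g = 2 + (1/2)*313 = 2 + 313/2 = 317/2 ≈ 158.50)
E(v, H) = 2*v
m(F, r) = -44/5 (m(F, r) = (2*(-22))/5 = (1/5)*(-44) = -44/5)
O(u, M) = 317/2 + M + u (O(u, M) = (u + M) + 317/2 = (M + u) + 317/2 = 317/2 + M + u)
1/(((O(-567, N(25, -3)) + m(311, -161)) + 109145) + j) = 1/((((317/2 - 3 - 567) - 44/5) + 109145) + 890397) = 1/(((-823/2 - 44/5) + 109145) + 890397) = 1/((-4203/10 + 109145) + 890397) = 1/(1087247/10 + 890397) = 1/(9991217/10) = 10/9991217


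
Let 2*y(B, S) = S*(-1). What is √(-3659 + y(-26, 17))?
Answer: 3*I*√1630/2 ≈ 60.56*I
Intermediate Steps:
y(B, S) = -S/2 (y(B, S) = (S*(-1))/2 = (-S)/2 = -S/2)
√(-3659 + y(-26, 17)) = √(-3659 - ½*17) = √(-3659 - 17/2) = √(-7335/2) = 3*I*√1630/2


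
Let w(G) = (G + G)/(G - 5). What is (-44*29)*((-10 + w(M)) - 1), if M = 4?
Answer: 24244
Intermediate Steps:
w(G) = 2*G/(-5 + G) (w(G) = (2*G)/(-5 + G) = 2*G/(-5 + G))
(-44*29)*((-10 + w(M)) - 1) = (-44*29)*((-10 + 2*4/(-5 + 4)) - 1) = -1276*((-10 + 2*4/(-1)) - 1) = -1276*((-10 + 2*4*(-1)) - 1) = -1276*((-10 - 8) - 1) = -1276*(-18 - 1) = -1276*(-19) = 24244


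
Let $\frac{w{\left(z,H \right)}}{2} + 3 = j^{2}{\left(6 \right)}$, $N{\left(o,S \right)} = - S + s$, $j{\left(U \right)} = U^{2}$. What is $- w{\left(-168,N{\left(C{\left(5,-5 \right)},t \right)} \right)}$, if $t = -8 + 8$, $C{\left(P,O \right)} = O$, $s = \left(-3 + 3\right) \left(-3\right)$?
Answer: $-2586$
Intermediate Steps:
$s = 0$ ($s = 0 \left(-3\right) = 0$)
$t = 0$
$N{\left(o,S \right)} = - S$ ($N{\left(o,S \right)} = - S + 0 = - S$)
$w{\left(z,H \right)} = 2586$ ($w{\left(z,H \right)} = -6 + 2 \left(6^{2}\right)^{2} = -6 + 2 \cdot 36^{2} = -6 + 2 \cdot 1296 = -6 + 2592 = 2586$)
$- w{\left(-168,N{\left(C{\left(5,-5 \right)},t \right)} \right)} = \left(-1\right) 2586 = -2586$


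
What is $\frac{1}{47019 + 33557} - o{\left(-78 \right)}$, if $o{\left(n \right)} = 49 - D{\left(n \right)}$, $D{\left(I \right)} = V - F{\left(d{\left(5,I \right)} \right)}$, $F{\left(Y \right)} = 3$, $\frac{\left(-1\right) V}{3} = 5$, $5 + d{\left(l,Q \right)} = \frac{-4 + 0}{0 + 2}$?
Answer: $- \frac{5398591}{80576} \approx -67.0$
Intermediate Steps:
$d{\left(l,Q \right)} = -7$ ($d{\left(l,Q \right)} = -5 + \frac{-4 + 0}{0 + 2} = -5 - \frac{4}{2} = -5 - 2 = -7$)
$V = -15$ ($V = \left(-3\right) 5 = -15$)
$D{\left(I \right)} = -18$ ($D{\left(I \right)} = -15 - 3 = -18$)
$o{\left(n \right)} = 67$ ($o{\left(n \right)} = 49 - -18 = 49 + 18 = 67$)
$\frac{1}{47019 + 33557} - o{\left(-78 \right)} = \frac{1}{47019 + 33557} - 67 = \frac{1}{80576} - 67 = - \frac{5398591}{80576}$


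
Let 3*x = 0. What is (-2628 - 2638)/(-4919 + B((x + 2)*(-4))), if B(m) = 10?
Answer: 5266/4909 ≈ 1.0727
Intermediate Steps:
x = 0 (x = (1/3)*0 = 0)
(-2628 - 2638)/(-4919 + B((x + 2)*(-4))) = (-2628 - 2638)/(-4919 + 10) = -5266/(-4909) = -5266*(-1/4909) = 5266/4909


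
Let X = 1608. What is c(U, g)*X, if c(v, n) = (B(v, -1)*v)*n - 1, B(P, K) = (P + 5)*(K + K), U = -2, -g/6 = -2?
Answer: 229944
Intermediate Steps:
g = 12 (g = -6*(-2) = 12)
B(P, K) = 2*K*(5 + P) (B(P, K) = (5 + P)*(2*K) = 2*K*(5 + P))
c(v, n) = -1 + n*v*(-10 - 2*v) (c(v, n) = ((2*(-1)*(5 + v))*v)*n - 1 = ((-10 - 2*v)*v)*n - 1 = (v*(-10 - 2*v))*n - 1 = n*v*(-10 - 2*v) - 1 = -1 + n*v*(-10 - 2*v))
c(U, g)*X = (-1 - 2*12*(-2)*(5 - 2))*1608 = (-1 - 2*12*(-2)*3)*1608 = (-1 + 144)*1608 = 143*1608 = 229944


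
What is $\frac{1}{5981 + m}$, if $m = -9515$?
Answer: $- \frac{1}{3534} \approx -0.00028297$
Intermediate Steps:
$\frac{1}{5981 + m} = \frac{1}{5981 - 9515} = \frac{1}{-3534} = - \frac{1}{3534}$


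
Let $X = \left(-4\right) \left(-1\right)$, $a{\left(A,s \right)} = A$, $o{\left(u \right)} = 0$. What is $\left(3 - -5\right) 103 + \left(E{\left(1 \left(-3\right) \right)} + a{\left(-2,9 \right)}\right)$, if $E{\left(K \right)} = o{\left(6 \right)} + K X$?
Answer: $810$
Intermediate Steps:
$X = 4$
$E{\left(K \right)} = 4 K$ ($E{\left(K \right)} = 0 + K 4 = 0 + 4 K = 4 K$)
$\left(3 - -5\right) 103 + \left(E{\left(1 \left(-3\right) \right)} + a{\left(-2,9 \right)}\right) = \left(3 - -5\right) 103 + \left(4 \cdot 1 \left(-3\right) - 2\right) = \left(3 + 5\right) 103 + \left(4 \left(-3\right) - 2\right) = 8 \cdot 103 - 14 = 824 - 14 = 810$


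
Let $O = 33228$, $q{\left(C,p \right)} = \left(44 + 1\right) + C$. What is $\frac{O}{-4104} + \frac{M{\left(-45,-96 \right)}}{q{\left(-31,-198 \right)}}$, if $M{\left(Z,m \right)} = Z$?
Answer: $- \frac{4513}{399} \approx -11.311$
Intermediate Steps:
$q{\left(C,p \right)} = 45 + C$
$\frac{O}{-4104} + \frac{M{\left(-45,-96 \right)}}{q{\left(-31,-198 \right)}} = \frac{33228}{-4104} - \frac{45}{45 - 31} = 33228 \left(- \frac{1}{4104}\right) - \frac{45}{14} = - \frac{923}{114} - \frac{45}{14} = - \frac{4513}{399}$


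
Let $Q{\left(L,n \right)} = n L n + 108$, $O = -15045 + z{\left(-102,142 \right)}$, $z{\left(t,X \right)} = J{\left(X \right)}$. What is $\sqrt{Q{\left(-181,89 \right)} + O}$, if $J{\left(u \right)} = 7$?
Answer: $3 i \sqrt{160959} \approx 1203.6 i$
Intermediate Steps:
$z{\left(t,X \right)} = 7$
$O = -15038$ ($O = -15045 + 7 = -15038$)
$Q{\left(L,n \right)} = 108 + L n^{2}$ ($Q{\left(L,n \right)} = L n n + 108 = L n^{2} + 108 = 108 + L n^{2}$)
$\sqrt{Q{\left(-181,89 \right)} + O} = \sqrt{\left(108 - 181 \cdot 89^{2}\right) - 15038} = \sqrt{\left(108 - 1433701\right) - 15038} = \sqrt{-1433593 - 15038} = \sqrt{-1448631} = 3 i \sqrt{160959}$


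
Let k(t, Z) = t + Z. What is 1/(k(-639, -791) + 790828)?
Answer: 1/789398 ≈ 1.2668e-6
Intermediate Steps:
k(t, Z) = Z + t
1/(k(-639, -791) + 790828) = 1/((-791 - 639) + 790828) = 1/(-1430 + 790828) = 1/789398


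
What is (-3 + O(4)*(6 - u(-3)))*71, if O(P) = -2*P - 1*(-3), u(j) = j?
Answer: -3408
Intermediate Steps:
O(P) = 3 - 2*P (O(P) = -2*P + 3 = 3 - 2*P)
(-3 + O(4)*(6 - u(-3)))*71 = (-3 + (3 - 2*4)*(6 - 1*(-3)))*71 = (-3 + (3 - 8)*(6 + 3))*71 = (-3 - 5*9)*71 = (-3 - 45)*71 = -48*71 = -3408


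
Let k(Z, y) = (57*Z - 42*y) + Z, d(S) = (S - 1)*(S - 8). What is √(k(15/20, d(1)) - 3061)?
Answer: I*√12070/2 ≈ 54.932*I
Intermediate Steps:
d(S) = (-1 + S)*(-8 + S)
k(Z, y) = -42*y + 58*Z (k(Z, y) = (-42*y + 57*Z) + Z = -42*y + 58*Z)
√(k(15/20, d(1)) - 3061) = √((-42*(8 + 1² - 9*1) + 58*(15/20)) - 3061) = √((-42*(8 + 1 - 9) + 58*(15*(1/20))) - 3061) = √((-42*0 + 58*(¾)) - 3061) = √((0 + 87/2) - 3061) = √(87/2 - 3061) = √(-6035/2) = I*√12070/2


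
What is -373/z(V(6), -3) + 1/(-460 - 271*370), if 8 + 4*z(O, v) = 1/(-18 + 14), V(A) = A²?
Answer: 1614164927/8925510 ≈ 180.85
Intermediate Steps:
z(O, v) = -33/16 (z(O, v) = -2 + 1/(4*(-18 + 14)) = -2 + (¼)/(-4) = -2 + (¼)*(-¼) = -2 - 1/16 = -33/16)
-373/z(V(6), -3) + 1/(-460 - 271*370) = -373/(-33/16) + 1/(-460 - 271*370) = -373*(-16/33) + (1/370)/(-731) = 5968/33 - 1/731*1/370 = 5968/33 - 1/270470 = 1614164927/8925510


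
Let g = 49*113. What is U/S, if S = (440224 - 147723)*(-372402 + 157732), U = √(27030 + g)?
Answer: -√32567/62791189670 ≈ -2.8740e-9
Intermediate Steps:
g = 5537
U = √32567 (U = √(27030 + 5537) = √32567 ≈ 180.46)
S = -62791189670 (S = 292501*(-214670) = -62791189670)
U/S = √32567/(-62791189670) = √32567*(-1/62791189670) = -√32567/62791189670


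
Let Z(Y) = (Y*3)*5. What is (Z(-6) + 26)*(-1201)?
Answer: 76864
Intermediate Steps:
Z(Y) = 15*Y (Z(Y) = (3*Y)*5 = 15*Y)
(Z(-6) + 26)*(-1201) = (15*(-6) + 26)*(-1201) = (-90 + 26)*(-1201) = -64*(-1201) = 76864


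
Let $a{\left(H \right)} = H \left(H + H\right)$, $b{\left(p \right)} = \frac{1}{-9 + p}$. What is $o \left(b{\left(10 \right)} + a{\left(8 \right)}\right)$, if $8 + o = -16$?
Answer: $-3096$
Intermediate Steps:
$o = -24$ ($o = -8 - 16 = -24$)
$a{\left(H \right)} = 2 H^{2}$ ($a{\left(H \right)} = H 2 H = 2 H^{2}$)
$o \left(b{\left(10 \right)} + a{\left(8 \right)}\right) = - 24 \left(\frac{1}{-9 + 10} + 2 \cdot 8^{2}\right) = - 24 \left(1^{-1} + 2 \cdot 64\right) = - 24 \left(1 + 128\right) = \left(-24\right) 129 = -3096$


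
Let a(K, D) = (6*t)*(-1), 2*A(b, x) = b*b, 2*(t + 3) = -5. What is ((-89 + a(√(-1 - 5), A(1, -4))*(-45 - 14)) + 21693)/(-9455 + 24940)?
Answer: 19657/15485 ≈ 1.2694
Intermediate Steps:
t = -11/2 (t = -3 + (½)*(-5) = -3 - 5/2 = -11/2 ≈ -5.5000)
A(b, x) = b²/2 (A(b, x) = (b*b)/2 = b²/2)
a(K, D) = 33 (a(K, D) = (6*(-11/2))*(-1) = -33*(-1) = 33)
((-89 + a(√(-1 - 5), A(1, -4))*(-45 - 14)) + 21693)/(-9455 + 24940) = ((-89 + 33*(-45 - 14)) + 21693)/(-9455 + 24940) = ((-89 + 33*(-59)) + 21693)/15485 = ((-89 - 1947) + 21693)*(1/15485) = (-2036 + 21693)*(1/15485) = 19657*(1/15485) = 19657/15485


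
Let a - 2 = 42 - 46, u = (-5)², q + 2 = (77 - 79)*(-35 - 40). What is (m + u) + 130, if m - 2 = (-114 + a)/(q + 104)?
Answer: 9862/63 ≈ 156.54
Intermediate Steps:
q = 148 (q = -2 + (77 - 79)*(-35 - 40) = -2 - 2*(-75) = -2 + 150 = 148)
u = 25
a = -2 (a = 2 + (42 - 46) = 2 - 4 = -2)
m = 97/63 (m = 2 + (-114 - 2)/(148 + 104) = 2 - 116/252 = 2 - 116*1/252 = 2 - 29/63 = 97/63 ≈ 1.5397)
(m + u) + 130 = (97/63 + 25) + 130 = 1672/63 + 130 = 9862/63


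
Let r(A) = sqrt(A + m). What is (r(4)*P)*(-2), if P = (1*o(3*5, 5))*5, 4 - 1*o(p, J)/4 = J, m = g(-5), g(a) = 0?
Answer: 80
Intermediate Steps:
m = 0
o(p, J) = 16 - 4*J
P = -20 (P = (1*(16 - 4*5))*5 = (1*(16 - 20))*5 = (1*(-4))*5 = -4*5 = -20)
r(A) = sqrt(A) (r(A) = sqrt(A + 0) = sqrt(A))
(r(4)*P)*(-2) = (sqrt(4)*(-20))*(-2) = (2*(-20))*(-2) = -40*(-2) = 80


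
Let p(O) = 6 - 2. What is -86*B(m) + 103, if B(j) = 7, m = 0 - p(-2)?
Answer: -499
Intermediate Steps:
p(O) = 4
m = -4 (m = 0 - 1*4 = 0 - 4 = -4)
-86*B(m) + 103 = -86*7 + 103 = -602 + 103 = -499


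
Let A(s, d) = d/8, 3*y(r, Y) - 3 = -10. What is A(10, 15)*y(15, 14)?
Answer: -35/8 ≈ -4.3750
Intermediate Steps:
y(r, Y) = -7/3 (y(r, Y) = 1 + (⅓)*(-10) = 1 - 10/3 = -7/3)
A(s, d) = d/8 (A(s, d) = d*(⅛) = d/8)
A(10, 15)*y(15, 14) = ((⅛)*15)*(-7/3) = (15/8)*(-7/3) = -35/8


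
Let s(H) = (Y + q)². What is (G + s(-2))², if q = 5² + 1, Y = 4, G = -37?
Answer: 744769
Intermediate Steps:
q = 26 (q = 25 + 1 = 26)
s(H) = 900 (s(H) = (4 + 26)² = 30² = 900)
(G + s(-2))² = (-37 + 900)² = 863² = 744769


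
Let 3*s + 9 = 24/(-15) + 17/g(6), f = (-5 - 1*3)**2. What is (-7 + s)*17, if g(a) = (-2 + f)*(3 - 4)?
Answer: -167977/930 ≈ -180.62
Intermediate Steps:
f = 64 (f = (-5 - 3)**2 = (-8)**2 = 64)
g(a) = -62 (g(a) = (-2 + 64)*(3 - 4) = 62*(-1) = -62)
s = -3371/930 (s = -3 + (24/(-15) + 17/(-62))/3 = -3 + (24*(-1/15) + 17*(-1/62))/3 = -3 + (-8/5 - 17/62)/3 = -3 + (1/3)*(-581/310) = -3 - 581/930 = -3371/930 ≈ -3.6247)
(-7 + s)*17 = (-7 - 3371/930)*17 = -9881/930*17 = -167977/930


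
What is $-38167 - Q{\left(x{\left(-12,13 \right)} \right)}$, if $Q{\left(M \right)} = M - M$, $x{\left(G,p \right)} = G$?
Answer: $-38167$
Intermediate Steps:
$Q{\left(M \right)} = 0$
$-38167 - Q{\left(x{\left(-12,13 \right)} \right)} = -38167 - 0 = -38167 + 0 = -38167$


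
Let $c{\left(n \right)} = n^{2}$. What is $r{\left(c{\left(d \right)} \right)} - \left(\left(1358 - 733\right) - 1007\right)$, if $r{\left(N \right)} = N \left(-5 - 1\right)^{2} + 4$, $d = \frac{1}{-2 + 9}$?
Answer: $\frac{18950}{49} \approx 386.73$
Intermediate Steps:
$d = \frac{1}{7} \approx 0.14286$
$r{\left(N \right)} = 4 + 36 N$ ($r{\left(N \right)} = N \left(-6\right)^{2} + 4 = N 36 + 4 = 36 N + 4 = 4 + 36 N$)
$r{\left(c{\left(d \right)} \right)} - \left(\left(1358 - 733\right) - 1007\right) = \left(4 + \frac{36}{49}\right) - \left(\left(1358 - 733\right) - 1007\right) = \left(4 + 36 \cdot \frac{1}{49}\right) - \left(625 - 1007\right) = \left(4 + \frac{36}{49}\right) - -382 = \frac{232}{49} + 382 = \frac{18950}{49}$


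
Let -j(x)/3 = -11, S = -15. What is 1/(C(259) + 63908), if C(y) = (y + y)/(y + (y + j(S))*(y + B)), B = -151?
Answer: 31795/2031955378 ≈ 1.5647e-5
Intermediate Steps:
j(x) = 33 (j(x) = -3*(-11) = 33)
C(y) = 2*y/(y + (-151 + y)*(33 + y)) (C(y) = (y + y)/(y + (y + 33)*(y - 151)) = (2*y)/(y + (33 + y)*(-151 + y)) = (2*y)/(y + (-151 + y)*(33 + y)) = 2*y/(y + (-151 + y)*(33 + y)))
1/(C(259) + 63908) = 1/(2*259/(-4983 + 259**2 - 117*259) + 63908) = 1/(2*259/(-4983 + 67081 - 30303) + 63908) = 1/(2*259/31795 + 63908) = 1/(2*259*(1/31795) + 63908) = 1/(518/31795 + 63908) = 1/(2031955378/31795) = 31795/2031955378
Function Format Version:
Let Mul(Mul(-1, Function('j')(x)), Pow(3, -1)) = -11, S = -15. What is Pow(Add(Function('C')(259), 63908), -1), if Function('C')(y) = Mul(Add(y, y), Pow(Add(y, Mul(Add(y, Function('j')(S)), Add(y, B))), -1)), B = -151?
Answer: Rational(31795, 2031955378) ≈ 1.5647e-5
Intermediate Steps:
Function('j')(x) = 33 (Function('j')(x) = Mul(-3, -11) = 33)
Function('C')(y) = Mul(2, y, Pow(Add(y, Mul(Add(-151, y), Add(33, y))), -1)) (Function('C')(y) = Mul(Add(y, y), Pow(Add(y, Mul(Add(y, 33), Add(y, -151))), -1)) = Mul(Mul(2, y), Pow(Add(y, Mul(Add(33, y), Add(-151, y))), -1)) = Mul(Mul(2, y), Pow(Add(y, Mul(Add(-151, y), Add(33, y))), -1)) = Mul(2, y, Pow(Add(y, Mul(Add(-151, y), Add(33, y))), -1)))
Pow(Add(Function('C')(259), 63908), -1) = Pow(Add(Mul(2, 259, Pow(Add(-4983, Pow(259, 2), Mul(-117, 259)), -1)), 63908), -1) = Pow(Add(Mul(2, 259, Pow(Add(-4983, 67081, -30303), -1)), 63908), -1) = Pow(Add(Mul(2, 259, Pow(31795, -1)), 63908), -1) = Pow(Add(Mul(2, 259, Rational(1, 31795)), 63908), -1) = Pow(Add(Rational(518, 31795), 63908), -1) = Pow(Rational(2031955378, 31795), -1) = Rational(31795, 2031955378)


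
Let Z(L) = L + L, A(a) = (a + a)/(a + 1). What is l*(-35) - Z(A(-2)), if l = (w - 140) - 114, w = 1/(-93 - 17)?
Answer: 195411/22 ≈ 8882.3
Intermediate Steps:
A(a) = 2*a/(1 + a) (A(a) = (2*a)/(1 + a) = 2*a/(1 + a))
w = -1/110 (w = 1/(-110) = -1/110 ≈ -0.0090909)
l = -27941/110 (l = (-1/110 - 140) - 114 = -15401/110 - 114 = -27941/110 ≈ -254.01)
Z(L) = 2*L
l*(-35) - Z(A(-2)) = -27941/110*(-35) - 2*2*(-2)/(1 - 2) = 195587/22 - 2*2*(-2)/(-1) = 195587/22 - 2*2*(-2)*(-1) = 195587/22 - 2*4 = 195587/22 - 1*8 = 195587/22 - 8 = 195411/22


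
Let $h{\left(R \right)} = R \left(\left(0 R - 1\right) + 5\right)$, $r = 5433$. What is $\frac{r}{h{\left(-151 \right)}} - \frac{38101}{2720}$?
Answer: $- \frac{9447691}{410720} \approx -23.003$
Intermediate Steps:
$h{\left(R \right)} = 4 R$ ($h{\left(R \right)} = R \left(\left(0 - 1\right) + 5\right) = R \left(-1 + 5\right) = R 4 = 4 R$)
$\frac{r}{h{\left(-151 \right)}} - \frac{38101}{2720} = \frac{5433}{4 \left(-151\right)} - \frac{38101}{2720} = \frac{5433}{-604} - \frac{38101}{2720} = 5433 \left(- \frac{1}{604}\right) - \frac{38101}{2720} = - \frac{5433}{604} - \frac{38101}{2720} = - \frac{9447691}{410720}$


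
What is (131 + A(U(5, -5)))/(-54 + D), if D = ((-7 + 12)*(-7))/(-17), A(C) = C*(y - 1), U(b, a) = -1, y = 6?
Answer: -2142/883 ≈ -2.4258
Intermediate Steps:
A(C) = 5*C (A(C) = C*(6 - 1) = C*5 = 5*C)
D = 35/17 (D = (5*(-7))*(-1/17) = -35*(-1/17) = 35/17 ≈ 2.0588)
(131 + A(U(5, -5)))/(-54 + D) = (131 + 5*(-1))/(-54 + 35/17) = (131 - 5)/(-883/17) = 126*(-17/883) = -2142/883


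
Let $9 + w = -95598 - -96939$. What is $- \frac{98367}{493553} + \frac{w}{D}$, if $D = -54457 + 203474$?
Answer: $- \frac{14000942643}{73547787401} \approx -0.19037$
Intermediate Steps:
$w = 1332$ ($w = -9 - -1341 = -9 + \left(-95598 + 96939\right) = -9 + 1341 = 1332$)
$D = 149017$
$- \frac{98367}{493553} + \frac{w}{D} = - \frac{98367}{493553} + \frac{1332}{149017} = - \frac{14000942643}{73547787401}$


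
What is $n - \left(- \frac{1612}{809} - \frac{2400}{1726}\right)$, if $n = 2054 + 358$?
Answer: $\frac{1686340760}{698167} \approx 2415.4$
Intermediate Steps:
$n = 2412$
$n - \left(- \frac{1612}{809} - \frac{2400}{1726}\right) = 2412 - \left(- \frac{1612}{809} - \frac{2400}{1726}\right) = 2412 - \left(\left(-1612\right) \frac{1}{809} - \frac{1200}{863}\right) = 2412 - \left(- \frac{1612}{809} - \frac{1200}{863}\right) = 2412 - - \frac{2361956}{698167} = 2412 + \frac{2361956}{698167} = \frac{1686340760}{698167}$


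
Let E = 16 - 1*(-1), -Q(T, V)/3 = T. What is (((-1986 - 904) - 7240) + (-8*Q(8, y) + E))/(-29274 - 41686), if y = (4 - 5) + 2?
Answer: 9921/70960 ≈ 0.13981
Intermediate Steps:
y = 1 (y = -1 + 2 = 1)
Q(T, V) = -3*T
E = 17 (E = 16 + 1 = 17)
(((-1986 - 904) - 7240) + (-8*Q(8, y) + E))/(-29274 - 41686) = (((-1986 - 904) - 7240) + (-(-24)*8 + 17))/(-29274 - 41686) = ((-2890 - 7240) + (-8*(-24) + 17))/(-70960) = (-10130 + (192 + 17))*(-1/70960) = (-10130 + 209)*(-1/70960) = -9921*(-1/70960) = 9921/70960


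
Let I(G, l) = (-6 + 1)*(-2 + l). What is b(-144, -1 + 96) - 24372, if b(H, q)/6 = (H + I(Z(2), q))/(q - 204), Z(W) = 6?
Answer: -2652894/109 ≈ -24338.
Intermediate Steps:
I(G, l) = 10 - 5*l (I(G, l) = -5*(-2 + l) = 10 - 5*l)
b(H, q) = 6*(10 + H - 5*q)/(-204 + q) (b(H, q) = 6*((H + (10 - 5*q))/(q - 204)) = 6*((10 + H - 5*q)/(-204 + q)) = 6*(10 + H - 5*q)/(-204 + q))
b(-144, -1 + 96) - 24372 = 6*(10 - 144 - 5*(-1 + 96))/(-204 + (-1 + 96)) - 24372 = 6*(10 - 144 - 5*95)/(-204 + 95) - 24372 = 6*(10 - 144 - 475)/(-109) - 24372 = 6*(-1/109)*(-609) - 24372 = 3654/109 - 24372 = -2652894/109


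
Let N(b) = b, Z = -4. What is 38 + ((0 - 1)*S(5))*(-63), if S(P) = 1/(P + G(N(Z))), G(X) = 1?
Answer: 97/2 ≈ 48.500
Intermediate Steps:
S(P) = 1/(1 + P) (S(P) = 1/(P + 1) = 1/(1 + P))
38 + ((0 - 1)*S(5))*(-63) = 38 + ((0 - 1)/(1 + 5))*(-63) = 38 - 1/6*(-63) = 38 - 1*⅙*(-63) = 38 - ⅙*(-63) = 38 + 21/2 = 97/2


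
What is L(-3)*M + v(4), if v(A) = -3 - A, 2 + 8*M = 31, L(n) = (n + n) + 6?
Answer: -7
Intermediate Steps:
L(n) = 6 + 2*n (L(n) = 2*n + 6 = 6 + 2*n)
M = 29/8 (M = -1/4 + (1/8)*31 = -1/4 + 31/8 = 29/8 ≈ 3.6250)
L(-3)*M + v(4) = (6 + 2*(-3))*(29/8) + (-3 - 1*4) = (6 - 6)*(29/8) + (-3 - 4) = 0*(29/8) - 7 = 0 - 7 = -7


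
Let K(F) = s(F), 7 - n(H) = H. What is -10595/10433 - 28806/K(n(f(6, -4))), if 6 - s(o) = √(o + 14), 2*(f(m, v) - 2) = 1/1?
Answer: -3606766801/365155 - 28806*√74/35 ≈ -16957.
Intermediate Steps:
f(m, v) = 5/2 (f(m, v) = 2 + (½)/1 = 2 + (½)*1 = 2 + ½ = 5/2)
n(H) = 7 - H
s(o) = 6 - √(14 + o) (s(o) = 6 - √(o + 14) = 6 - √(14 + o))
K(F) = 6 - √(14 + F)
-10595/10433 - 28806/K(n(f(6, -4))) = -10595/10433 - 28806/(6 - √(14 + (7 - 1*5/2))) = -10595*1/10433 - 28806/(6 - √(14 + (7 - 5/2))) = -10595/10433 - 28806/(6 - √(14 + 9/2)) = -10595/10433 - 28806/(6 - √(37/2)) = -10595/10433 - 28806/(6 - √74/2)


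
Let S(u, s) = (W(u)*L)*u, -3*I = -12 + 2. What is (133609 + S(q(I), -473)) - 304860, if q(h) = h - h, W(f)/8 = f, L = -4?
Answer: -171251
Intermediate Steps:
W(f) = 8*f
I = 10/3 (I = -(-12 + 2)/3 = -⅓*(-10) = 10/3 ≈ 3.3333)
q(h) = 0
S(u, s) = -32*u² (S(u, s) = ((8*u)*(-4))*u = (-32*u)*u = -32*u²)
(133609 + S(q(I), -473)) - 304860 = (133609 - 32*0²) - 304860 = (133609 - 32*0) - 304860 = (133609 + 0) - 304860 = 133609 - 304860 = -171251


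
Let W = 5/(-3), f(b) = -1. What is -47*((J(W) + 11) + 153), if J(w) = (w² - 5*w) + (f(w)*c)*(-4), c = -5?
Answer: -65612/9 ≈ -7290.2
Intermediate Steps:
W = -5/3 (W = 5*(-⅓) = -5/3 ≈ -1.6667)
J(w) = -20 + w² - 5*w (J(w) = (w² - 5*w) - 1*(-5)*(-4) = (w² - 5*w) + 5*(-4) = (w² - 5*w) - 20 = -20 + w² - 5*w)
-47*((J(W) + 11) + 153) = -47*(((-20 + (-5/3)² - 5*(-5/3)) + 11) + 153) = -47*(((-20 + 25/9 + 25/3) + 11) + 153) = -47*((-80/9 + 11) + 153) = -47*(19/9 + 153) = -47*1396/9 = -65612/9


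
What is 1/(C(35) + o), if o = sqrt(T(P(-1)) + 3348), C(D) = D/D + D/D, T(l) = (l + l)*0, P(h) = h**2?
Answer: -1/1672 + 3*sqrt(93)/1672 ≈ 0.016705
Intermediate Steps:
T(l) = 0 (T(l) = (2*l)*0 = 0)
C(D) = 2 (C(D) = 1 + 1 = 2)
o = 6*sqrt(93) (o = sqrt(0 + 3348) = sqrt(3348) = 6*sqrt(93) ≈ 57.862)
1/(C(35) + o) = 1/(2 + 6*sqrt(93))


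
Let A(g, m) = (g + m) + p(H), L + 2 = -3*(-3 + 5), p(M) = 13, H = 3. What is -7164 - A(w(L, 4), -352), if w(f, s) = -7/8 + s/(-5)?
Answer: -272933/40 ≈ -6823.3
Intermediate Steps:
L = -8 (L = -2 - 3*(-3 + 5) = -2 - 3*2 = -2 - 6 = -8)
w(f, s) = -7/8 - s/5 (w(f, s) = -7*⅛ + s*(-⅕) = -7/8 - s/5)
A(g, m) = 13 + g + m (A(g, m) = (g + m) + 13 = 13 + g + m)
-7164 - A(w(L, 4), -352) = -7164 - (13 + (-7/8 - ⅕*4) - 352) = -7164 - (13 + (-7/8 - ⅘) - 352) = -7164 - (13 - 67/40 - 352) = -7164 - 1*(-13627/40) = -7164 + 13627/40 = -272933/40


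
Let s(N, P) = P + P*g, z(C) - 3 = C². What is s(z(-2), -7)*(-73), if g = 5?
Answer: 3066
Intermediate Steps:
z(C) = 3 + C²
s(N, P) = 6*P (s(N, P) = P + P*5 = P + 5*P = 6*P)
s(z(-2), -7)*(-73) = (6*(-7))*(-73) = -42*(-73) = 3066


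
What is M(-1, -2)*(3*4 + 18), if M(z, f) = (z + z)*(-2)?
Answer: 120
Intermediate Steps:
M(z, f) = -4*z (M(z, f) = (2*z)*(-2) = -4*z)
M(-1, -2)*(3*4 + 18) = (-4*(-1))*(3*4 + 18) = 4*(12 + 18) = 4*30 = 120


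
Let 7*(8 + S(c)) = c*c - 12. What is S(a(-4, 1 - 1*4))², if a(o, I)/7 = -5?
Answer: 1338649/49 ≈ 27319.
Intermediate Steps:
a(o, I) = -35 (a(o, I) = 7*(-5) = -35)
S(c) = -68/7 + c²/7 (S(c) = -8 + (c*c - 12)/7 = -8 + (c² - 12)/7 = -8 + (-12 + c²)/7 = -8 + (-12/7 + c²/7) = -68/7 + c²/7)
S(a(-4, 1 - 1*4))² = (-68/7 + (⅐)*(-35)²)² = (-68/7 + (⅐)*1225)² = (-68/7 + 175)² = (1157/7)² = 1338649/49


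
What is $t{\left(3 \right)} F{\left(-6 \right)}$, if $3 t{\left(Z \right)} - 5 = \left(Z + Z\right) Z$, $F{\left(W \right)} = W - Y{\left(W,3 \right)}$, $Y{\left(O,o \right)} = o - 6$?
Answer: $-23$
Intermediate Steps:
$Y{\left(O,o \right)} = -6 + o$ ($Y{\left(O,o \right)} = o - 6 = -6 + o$)
$F{\left(W \right)} = 3 + W$ ($F{\left(W \right)} = W - \left(-6 + 3\right) = W - -3 = W + 3 = 3 + W$)
$t{\left(Z \right)} = \frac{5}{3} + \frac{2 Z^{2}}{3}$ ($t{\left(Z \right)} = \frac{5}{3} + \frac{\left(Z + Z\right) Z}{3} = \frac{5}{3} + \frac{2 Z Z}{3} = \frac{5}{3} + \frac{2 Z^{2}}{3}$)
$t{\left(3 \right)} F{\left(-6 \right)} = \left(\frac{5}{3} + \frac{2 \cdot 3^{2}}{3}\right) \left(3 - 6\right) = \left(\frac{5}{3} + \frac{2}{3} \cdot 9\right) \left(-3\right) = \left(\frac{5}{3} + 6\right) \left(-3\right) = \frac{23}{3} \left(-3\right) = -23$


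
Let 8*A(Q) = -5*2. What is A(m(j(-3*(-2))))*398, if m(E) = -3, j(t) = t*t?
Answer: -995/2 ≈ -497.50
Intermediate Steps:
j(t) = t²
A(Q) = -5/4 (A(Q) = (-5*2)/8 = (⅛)*(-10) = -5/4)
A(m(j(-3*(-2))))*398 = -5/4*398 = -995/2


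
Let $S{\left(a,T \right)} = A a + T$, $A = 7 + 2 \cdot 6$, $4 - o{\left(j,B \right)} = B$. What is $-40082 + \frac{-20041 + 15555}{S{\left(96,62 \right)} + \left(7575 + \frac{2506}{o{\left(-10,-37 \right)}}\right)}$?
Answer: $- \frac{15648477300}{390407} \approx -40083.0$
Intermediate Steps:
$o{\left(j,B \right)} = 4 - B$
$A = 19$ ($A = 7 + 12 = 19$)
$S{\left(a,T \right)} = T + 19 a$ ($S{\left(a,T \right)} = 19 a + T = T + 19 a$)
$-40082 + \frac{-20041 + 15555}{S{\left(96,62 \right)} + \left(7575 + \frac{2506}{o{\left(-10,-37 \right)}}\right)} = -40082 + \frac{-20041 + 15555}{\left(62 + 19 \cdot 96\right) + \left(7575 + \frac{2506}{4 - -37}\right)} = -40082 - \frac{4486}{\left(62 + 1824\right) + \left(7575 + \frac{2506}{4 + 37}\right)} = -40082 - \frac{4486}{1886 + \left(7575 + \frac{2506}{41}\right)} = -40082 - \frac{4486}{1886 + \frac{313081}{41}} = -40082 - \frac{4486}{\frac{390407}{41}} = -40082 - \frac{183926}{390407} = - \frac{15648477300}{390407}$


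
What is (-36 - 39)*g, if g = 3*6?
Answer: -1350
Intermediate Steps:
g = 18
(-36 - 39)*g = (-36 - 39)*18 = -75*18 = -1350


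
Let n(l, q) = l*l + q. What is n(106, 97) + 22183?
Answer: 33516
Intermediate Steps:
n(l, q) = q + l**2 (n(l, q) = l**2 + q = q + l**2)
n(106, 97) + 22183 = (97 + 106**2) + 22183 = (97 + 11236) + 22183 = 11333 + 22183 = 33516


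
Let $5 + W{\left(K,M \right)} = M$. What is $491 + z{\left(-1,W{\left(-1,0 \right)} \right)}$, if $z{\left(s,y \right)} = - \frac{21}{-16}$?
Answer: $\frac{7877}{16} \approx 492.31$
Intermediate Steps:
$W{\left(K,M \right)} = -5 + M$
$z{\left(s,y \right)} = \frac{21}{16}$ ($z{\left(s,y \right)} = \left(-21\right) \left(- \frac{1}{16}\right) = \frac{21}{16}$)
$491 + z{\left(-1,W{\left(-1,0 \right)} \right)} = 491 + \frac{21}{16} = \frac{7877}{16}$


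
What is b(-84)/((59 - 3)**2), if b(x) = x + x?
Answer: -3/56 ≈ -0.053571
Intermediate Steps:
b(x) = 2*x
b(-84)/((59 - 3)**2) = (2*(-84))/((59 - 3)**2) = -168/(56**2) = -168/3136 = -168*1/3136 = -3/56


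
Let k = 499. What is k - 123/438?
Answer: 72813/146 ≈ 498.72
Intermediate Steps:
k - 123/438 = 499 - 123/438 = 499 - 1*41/146 = 499 - 41/146 = 72813/146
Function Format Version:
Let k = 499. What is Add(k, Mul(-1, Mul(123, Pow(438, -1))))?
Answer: Rational(72813, 146) ≈ 498.72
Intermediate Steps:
Add(k, Mul(-1, Mul(123, Pow(438, -1)))) = Add(499, Mul(-1, Mul(123, Pow(438, -1)))) = Add(499, Mul(-1, Mul(123, Rational(1, 438)))) = Add(499, Mul(-1, Rational(41, 146))) = Add(499, Rational(-41, 146)) = Rational(72813, 146)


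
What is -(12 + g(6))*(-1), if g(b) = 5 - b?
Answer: 11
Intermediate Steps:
-(12 + g(6))*(-1) = -(12 + (5 - 1*6))*(-1) = -(12 + (5 - 6))*(-1) = -(12 - 1)*(-1) = -1*11*(-1) = -11*(-1) = 11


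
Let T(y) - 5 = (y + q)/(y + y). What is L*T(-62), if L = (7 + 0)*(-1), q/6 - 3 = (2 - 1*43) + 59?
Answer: -973/31 ≈ -31.387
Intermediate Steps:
q = 126 (q = 18 + 6*((2 - 1*43) + 59) = 18 + 6*((2 - 43) + 59) = 18 + 6*(-41 + 59) = 18 + 6*18 = 18 + 108 = 126)
T(y) = 5 + (126 + y)/(2*y) (T(y) = 5 + (y + 126)/(y + y) = 5 + (126 + y)/((2*y)) = 5 + (126 + y)*(1/(2*y)) = 5 + (126 + y)/(2*y))
L = -7 (L = 7*(-1) = -7)
L*T(-62) = -7*(11/2 + 63/(-62)) = -7*(11/2 + 63*(-1/62)) = -7*(11/2 - 63/62) = -7*139/31 = -973/31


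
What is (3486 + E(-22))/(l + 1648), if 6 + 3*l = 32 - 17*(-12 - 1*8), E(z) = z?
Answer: 1732/885 ≈ 1.9571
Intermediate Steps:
l = 122 (l = -2 + (32 - 17*(-12 - 1*8))/3 = -2 + (32 - 17*(-12 - 8))/3 = -2 + (32 - 17*(-20))/3 = -2 + (32 + 340)/3 = -2 + (1/3)*372 = -2 + 124 = 122)
(3486 + E(-22))/(l + 1648) = (3486 - 22)/(122 + 1648) = 3464/1770 = 3464*(1/1770) = 1732/885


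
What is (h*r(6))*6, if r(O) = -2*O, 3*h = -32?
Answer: 768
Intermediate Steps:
h = -32/3 (h = (⅓)*(-32) = -32/3 ≈ -10.667)
(h*r(6))*6 = -(-64)*6/3*6 = -32/3*(-12)*6 = 128*6 = 768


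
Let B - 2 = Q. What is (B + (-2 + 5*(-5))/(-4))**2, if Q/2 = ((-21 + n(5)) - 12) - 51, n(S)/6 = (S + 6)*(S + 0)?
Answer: 4012009/16 ≈ 2.5075e+5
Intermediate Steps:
n(S) = 6*S*(6 + S) (n(S) = 6*((S + 6)*(S + 0)) = 6*((6 + S)*S) = 6*(S*(6 + S)) = 6*S*(6 + S))
Q = 492 (Q = 2*(((-21 + 6*5*(6 + 5)) - 12) - 51) = 2*(((-21 + 6*5*11) - 12) - 51) = 2*(((-21 + 330) - 12) - 51) = 2*((309 - 12) - 51) = 2*(297 - 51) = 2*246 = 492)
B = 494 (B = 2 + 492 = 494)
(B + (-2 + 5*(-5))/(-4))**2 = (494 + (-2 + 5*(-5))/(-4))**2 = (494 + (-2 - 25)*(-1/4))**2 = (494 - 27*(-1/4))**2 = (494 + 27/4)**2 = (2003/4)**2 = 4012009/16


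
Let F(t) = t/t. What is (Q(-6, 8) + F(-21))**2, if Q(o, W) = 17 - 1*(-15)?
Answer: 1089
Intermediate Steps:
Q(o, W) = 32 (Q(o, W) = 17 + 15 = 32)
F(t) = 1
(Q(-6, 8) + F(-21))**2 = (32 + 1)**2 = 33**2 = 1089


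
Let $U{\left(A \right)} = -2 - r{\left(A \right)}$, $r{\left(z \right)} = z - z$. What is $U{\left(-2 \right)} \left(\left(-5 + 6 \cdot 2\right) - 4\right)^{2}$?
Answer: $-18$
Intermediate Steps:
$r{\left(z \right)} = 0$
$U{\left(A \right)} = -2$ ($U{\left(A \right)} = -2 - 0 = -2 + 0 = -2$)
$U{\left(-2 \right)} \left(\left(-5 + 6 \cdot 2\right) - 4\right)^{2} = - 2 \left(\left(-5 + 6 \cdot 2\right) - 4\right)^{2} = - 2 \left(\left(-5 + 12\right) - 4\right)^{2} = - 2 \left(7 - 4\right)^{2} = - 2 \cdot 3^{2} = \left(-2\right) 9 = -18$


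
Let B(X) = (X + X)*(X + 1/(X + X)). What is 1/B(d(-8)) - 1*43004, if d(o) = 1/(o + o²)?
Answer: -67471708/1569 ≈ -43003.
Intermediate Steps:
B(X) = 2*X*(X + 1/(2*X)) (B(X) = (2*X)*(X + 1/(2*X)) = 2*X*(X + 1/(2*X)))
1/B(d(-8)) - 1*43004 = 1/(1 + 2*(1/((-8)*(1 - 8)))²) - 1*43004 = 1/(1 + 2*(-⅛/(-7))²) - 43004 = 1/(1 + 2*(-⅛*(-⅐))²) - 43004 = 1/(1 + 2*(1/56)²) - 43004 = 1/(1 + 2*(1/3136)) - 43004 = 1/(1 + 1/1568) - 43004 = 1/(1569/1568) - 43004 = 1568/1569 - 43004 = -67471708/1569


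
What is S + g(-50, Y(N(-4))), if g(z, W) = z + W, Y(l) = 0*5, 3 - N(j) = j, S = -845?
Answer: -895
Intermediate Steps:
N(j) = 3 - j
Y(l) = 0
g(z, W) = W + z
S + g(-50, Y(N(-4))) = -845 + (0 - 50) = -845 - 50 = -895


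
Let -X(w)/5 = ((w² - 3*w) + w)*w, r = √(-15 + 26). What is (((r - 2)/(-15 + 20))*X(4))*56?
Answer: 3584 - 1792*√11 ≈ -2359.4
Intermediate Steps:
r = √11 ≈ 3.3166
X(w) = -5*w*(w² - 2*w) (X(w) = -5*((w² - 3*w) + w)*w = -5*(w² - 2*w)*w = -5*w*(w² - 2*w))
(((r - 2)/(-15 + 20))*X(4))*56 = (((√11 - 2)/(-15 + 20))*(5*4²*(2 - 1*4)))*56 = (((-2 + √11)/5)*(5*16*(2 - 4)))*56 = (((-2 + √11)*(⅕))*(5*16*(-2)))*56 = ((-⅖ + √11/5)*(-160))*56 = (64 - 32*√11)*56 = 3584 - 1792*√11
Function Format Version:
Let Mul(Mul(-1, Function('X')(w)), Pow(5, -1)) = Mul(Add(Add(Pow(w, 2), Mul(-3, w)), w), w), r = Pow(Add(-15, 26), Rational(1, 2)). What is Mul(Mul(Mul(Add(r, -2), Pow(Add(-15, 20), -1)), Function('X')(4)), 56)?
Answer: Add(3584, Mul(-1792, Pow(11, Rational(1, 2)))) ≈ -2359.4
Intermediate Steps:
r = Pow(11, Rational(1, 2)) ≈ 3.3166
Function('X')(w) = Mul(-5, w, Add(Pow(w, 2), Mul(-2, w))) (Function('X')(w) = Mul(-5, Mul(Add(Add(Pow(w, 2), Mul(-3, w)), w), w)) = Mul(-5, Mul(Add(Pow(w, 2), Mul(-2, w)), w)) = Mul(-5, Mul(w, Add(Pow(w, 2), Mul(-2, w)))) = Mul(-5, w, Add(Pow(w, 2), Mul(-2, w))))
Mul(Mul(Mul(Add(r, -2), Pow(Add(-15, 20), -1)), Function('X')(4)), 56) = Mul(Mul(Mul(Add(Pow(11, Rational(1, 2)), -2), Pow(Add(-15, 20), -1)), Mul(5, Pow(4, 2), Add(2, Mul(-1, 4)))), 56) = Mul(Mul(Mul(Add(-2, Pow(11, Rational(1, 2))), Pow(5, -1)), Mul(5, 16, Add(2, -4))), 56) = Mul(Mul(Mul(Add(-2, Pow(11, Rational(1, 2))), Rational(1, 5)), Mul(5, 16, -2)), 56) = Mul(Mul(Add(Rational(-2, 5), Mul(Rational(1, 5), Pow(11, Rational(1, 2)))), -160), 56) = Mul(Add(64, Mul(-32, Pow(11, Rational(1, 2)))), 56) = Add(3584, Mul(-1792, Pow(11, Rational(1, 2))))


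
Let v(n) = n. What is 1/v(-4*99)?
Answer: -1/396 ≈ -0.0025253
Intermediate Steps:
1/v(-4*99) = 1/(-4*99) = 1/(-396) = -1/396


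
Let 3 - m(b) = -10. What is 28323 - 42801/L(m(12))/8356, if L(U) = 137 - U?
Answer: 29346663711/1036144 ≈ 28323.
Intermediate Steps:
m(b) = 13 (m(b) = 3 - 1*(-10) = 3 + 10 = 13)
28323 - 42801/L(m(12))/8356 = 28323 - 42801/(137 - 1*13)/8356 = 28323 - 42801/(137 - 13)*(1/8356) = 28323 - 42801/124*(1/8356) = 28323 - 42801*1/124*(1/8356) = 28323 - 42801/124*1/8356 = 28323 - 42801/1036144 = 29346663711/1036144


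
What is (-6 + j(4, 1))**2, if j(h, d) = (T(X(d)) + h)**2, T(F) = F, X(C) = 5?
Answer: 5625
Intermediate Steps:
j(h, d) = (5 + h)**2
(-6 + j(4, 1))**2 = (-6 + (5 + 4)**2)**2 = (-6 + 9**2)**2 = (-6 + 81)**2 = 75**2 = 5625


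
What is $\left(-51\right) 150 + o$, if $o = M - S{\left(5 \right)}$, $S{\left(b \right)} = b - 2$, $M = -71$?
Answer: $-7724$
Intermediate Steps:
$S{\left(b \right)} = -2 + b$
$o = -74$ ($o = -71 - \left(-2 + 5\right) = -71 - 3 = -74$)
$\left(-51\right) 150 + o = \left(-51\right) 150 - 74 = -7650 - 74 = -7724$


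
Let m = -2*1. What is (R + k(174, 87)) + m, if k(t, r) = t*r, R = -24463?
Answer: -9327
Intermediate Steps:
k(t, r) = r*t
m = -2
(R + k(174, 87)) + m = (-24463 + 87*174) - 2 = (-24463 + 15138) - 2 = -9325 - 2 = -9327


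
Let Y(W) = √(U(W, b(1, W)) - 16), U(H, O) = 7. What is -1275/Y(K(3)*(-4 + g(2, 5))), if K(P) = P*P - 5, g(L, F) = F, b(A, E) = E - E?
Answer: 425*I ≈ 425.0*I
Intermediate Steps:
b(A, E) = 0
K(P) = -5 + P² (K(P) = P² - 5 = -5 + P²)
Y(W) = 3*I (Y(W) = √(7 - 16) = √(-9) = 3*I)
-1275/Y(K(3)*(-4 + g(2, 5))) = -1275*(-I/3) = -(-425)*I = 425*I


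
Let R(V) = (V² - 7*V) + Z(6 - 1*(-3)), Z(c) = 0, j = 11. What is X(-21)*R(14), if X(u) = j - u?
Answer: 3136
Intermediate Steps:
R(V) = V² - 7*V (R(V) = (V² - 7*V) + 0 = V² - 7*V)
X(u) = 11 - u
X(-21)*R(14) = (11 - 1*(-21))*(14*(-7 + 14)) = (11 + 21)*(14*7) = 32*98 = 3136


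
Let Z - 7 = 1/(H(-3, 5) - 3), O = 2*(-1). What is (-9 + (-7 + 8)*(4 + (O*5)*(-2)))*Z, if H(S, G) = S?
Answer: 205/2 ≈ 102.50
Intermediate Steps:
O = -2
Z = 41/6 (Z = 7 + 1/(-3 - 3) = 7 + 1/(-6) = 7 - ⅙ = 41/6 ≈ 6.8333)
(-9 + (-7 + 8)*(4 + (O*5)*(-2)))*Z = (-9 + (-7 + 8)*(4 - 2*5*(-2)))*(41/6) = (-9 + 1*(4 - 10*(-2)))*(41/6) = (-9 + 1*(4 + 20))*(41/6) = (-9 + 1*24)*(41/6) = (-9 + 24)*(41/6) = 15*(41/6) = 205/2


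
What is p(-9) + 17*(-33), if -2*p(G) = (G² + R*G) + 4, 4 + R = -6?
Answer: -1297/2 ≈ -648.50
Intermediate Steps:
R = -10 (R = -4 - 6 = -10)
p(G) = -2 + 5*G - G²/2 (p(G) = -((G² - 10*G) + 4)/2 = -(4 + G² - 10*G)/2 = -2 + 5*G - G²/2)
p(-9) + 17*(-33) = (-2 + 5*(-9) - ½*(-9)²) + 17*(-33) = (-2 - 45 - ½*81) - 561 = (-2 - 45 - 81/2) - 561 = -175/2 - 561 = -1297/2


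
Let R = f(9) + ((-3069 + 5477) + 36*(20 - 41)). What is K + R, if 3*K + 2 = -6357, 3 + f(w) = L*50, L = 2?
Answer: -1112/3 ≈ -370.67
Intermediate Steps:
f(w) = 97 (f(w) = -3 + 2*50 = -3 + 100 = 97)
K = -6359/3 (K = -⅔ + (⅓)*(-6357) = -⅔ - 2119 = -6359/3 ≈ -2119.7)
R = 1749 (R = 97 + ((-3069 + 5477) + 36*(20 - 41)) = 97 + (2408 + 36*(-21)) = 97 + (2408 - 756) = 97 + 1652 = 1749)
K + R = -6359/3 + 1749 = -1112/3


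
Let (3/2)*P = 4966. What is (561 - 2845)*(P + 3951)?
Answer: -49756940/3 ≈ -1.6586e+7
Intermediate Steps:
P = 9932/3 (P = (2/3)*4966 = 9932/3 ≈ 3310.7)
(561 - 2845)*(P + 3951) = (561 - 2845)*(9932/3 + 3951) = -2284*21785/3 = -49756940/3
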